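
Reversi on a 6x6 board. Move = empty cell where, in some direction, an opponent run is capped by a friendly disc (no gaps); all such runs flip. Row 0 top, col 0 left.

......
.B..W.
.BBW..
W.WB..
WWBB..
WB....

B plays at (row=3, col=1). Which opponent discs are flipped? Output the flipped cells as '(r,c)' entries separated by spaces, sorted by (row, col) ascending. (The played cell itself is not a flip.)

Answer: (3,2) (4,1)

Derivation:
Dir NW: first cell '.' (not opp) -> no flip
Dir N: first cell 'B' (not opp) -> no flip
Dir NE: first cell 'B' (not opp) -> no flip
Dir W: opp run (3,0), next=edge -> no flip
Dir E: opp run (3,2) capped by B -> flip
Dir SW: opp run (4,0), next=edge -> no flip
Dir S: opp run (4,1) capped by B -> flip
Dir SE: first cell 'B' (not opp) -> no flip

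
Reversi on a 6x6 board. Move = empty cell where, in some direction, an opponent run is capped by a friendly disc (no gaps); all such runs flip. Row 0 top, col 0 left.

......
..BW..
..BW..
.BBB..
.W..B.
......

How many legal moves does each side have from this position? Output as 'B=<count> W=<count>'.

Answer: B=7 W=5

Derivation:
-- B to move --
(0,2): no bracket -> illegal
(0,3): flips 2 -> legal
(0,4): flips 1 -> legal
(1,4): flips 2 -> legal
(2,4): flips 1 -> legal
(3,0): no bracket -> illegal
(3,4): flips 1 -> legal
(4,0): no bracket -> illegal
(4,2): no bracket -> illegal
(5,0): flips 1 -> legal
(5,1): flips 1 -> legal
(5,2): no bracket -> illegal
B mobility = 7
-- W to move --
(0,1): flips 1 -> legal
(0,2): no bracket -> illegal
(0,3): no bracket -> illegal
(1,1): flips 1 -> legal
(2,0): no bracket -> illegal
(2,1): flips 2 -> legal
(2,4): no bracket -> illegal
(3,0): no bracket -> illegal
(3,4): no bracket -> illegal
(3,5): no bracket -> illegal
(4,0): flips 2 -> legal
(4,2): no bracket -> illegal
(4,3): flips 1 -> legal
(4,5): no bracket -> illegal
(5,3): no bracket -> illegal
(5,4): no bracket -> illegal
(5,5): no bracket -> illegal
W mobility = 5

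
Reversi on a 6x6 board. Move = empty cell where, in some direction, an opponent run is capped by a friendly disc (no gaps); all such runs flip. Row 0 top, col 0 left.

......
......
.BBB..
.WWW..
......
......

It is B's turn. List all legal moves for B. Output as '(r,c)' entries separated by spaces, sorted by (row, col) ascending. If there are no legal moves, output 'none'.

(2,0): no bracket -> illegal
(2,4): no bracket -> illegal
(3,0): no bracket -> illegal
(3,4): no bracket -> illegal
(4,0): flips 1 -> legal
(4,1): flips 2 -> legal
(4,2): flips 1 -> legal
(4,3): flips 2 -> legal
(4,4): flips 1 -> legal

Answer: (4,0) (4,1) (4,2) (4,3) (4,4)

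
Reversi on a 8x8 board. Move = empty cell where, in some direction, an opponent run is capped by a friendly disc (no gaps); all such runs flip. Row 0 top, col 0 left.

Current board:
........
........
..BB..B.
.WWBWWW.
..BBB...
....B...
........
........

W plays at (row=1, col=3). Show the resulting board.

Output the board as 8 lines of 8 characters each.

Place W at (1,3); scan 8 dirs for brackets.
Dir NW: first cell '.' (not opp) -> no flip
Dir N: first cell '.' (not opp) -> no flip
Dir NE: first cell '.' (not opp) -> no flip
Dir W: first cell '.' (not opp) -> no flip
Dir E: first cell '.' (not opp) -> no flip
Dir SW: opp run (2,2) capped by W -> flip
Dir S: opp run (2,3) (3,3) (4,3), next='.' -> no flip
Dir SE: first cell '.' (not opp) -> no flip
All flips: (2,2)

Answer: ........
...W....
..WB..B.
.WWBWWW.
..BBB...
....B...
........
........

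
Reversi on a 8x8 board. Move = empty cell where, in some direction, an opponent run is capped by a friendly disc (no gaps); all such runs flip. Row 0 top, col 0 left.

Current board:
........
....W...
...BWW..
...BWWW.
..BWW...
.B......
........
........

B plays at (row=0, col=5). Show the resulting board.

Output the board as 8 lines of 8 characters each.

Answer: .....B..
....B...
...BWW..
...BWWW.
..BWW...
.B......
........
........

Derivation:
Place B at (0,5); scan 8 dirs for brackets.
Dir NW: edge -> no flip
Dir N: edge -> no flip
Dir NE: edge -> no flip
Dir W: first cell '.' (not opp) -> no flip
Dir E: first cell '.' (not opp) -> no flip
Dir SW: opp run (1,4) capped by B -> flip
Dir S: first cell '.' (not opp) -> no flip
Dir SE: first cell '.' (not opp) -> no flip
All flips: (1,4)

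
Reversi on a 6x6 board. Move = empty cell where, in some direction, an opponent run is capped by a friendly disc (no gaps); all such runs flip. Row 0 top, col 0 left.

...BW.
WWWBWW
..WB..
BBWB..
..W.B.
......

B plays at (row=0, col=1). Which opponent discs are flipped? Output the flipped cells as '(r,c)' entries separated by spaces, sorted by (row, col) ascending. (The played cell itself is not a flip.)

Answer: (1,2)

Derivation:
Dir NW: edge -> no flip
Dir N: edge -> no flip
Dir NE: edge -> no flip
Dir W: first cell '.' (not opp) -> no flip
Dir E: first cell '.' (not opp) -> no flip
Dir SW: opp run (1,0), next=edge -> no flip
Dir S: opp run (1,1), next='.' -> no flip
Dir SE: opp run (1,2) capped by B -> flip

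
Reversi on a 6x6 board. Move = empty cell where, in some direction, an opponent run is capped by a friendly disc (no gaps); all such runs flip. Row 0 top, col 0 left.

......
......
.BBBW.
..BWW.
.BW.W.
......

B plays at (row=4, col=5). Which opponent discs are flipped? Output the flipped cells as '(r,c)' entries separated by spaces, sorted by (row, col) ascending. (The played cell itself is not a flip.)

Dir NW: opp run (3,4) capped by B -> flip
Dir N: first cell '.' (not opp) -> no flip
Dir NE: edge -> no flip
Dir W: opp run (4,4), next='.' -> no flip
Dir E: edge -> no flip
Dir SW: first cell '.' (not opp) -> no flip
Dir S: first cell '.' (not opp) -> no flip
Dir SE: edge -> no flip

Answer: (3,4)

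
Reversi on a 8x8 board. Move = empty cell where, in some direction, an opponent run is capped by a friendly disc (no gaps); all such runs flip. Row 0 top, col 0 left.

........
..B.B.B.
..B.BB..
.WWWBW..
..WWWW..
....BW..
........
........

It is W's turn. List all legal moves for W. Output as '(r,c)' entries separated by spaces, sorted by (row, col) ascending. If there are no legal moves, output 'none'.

Answer: (0,2) (0,4) (0,7) (1,1) (1,3) (1,5) (2,3) (5,3) (6,3) (6,4) (6,5)

Derivation:
(0,1): no bracket -> illegal
(0,2): flips 2 -> legal
(0,3): no bracket -> illegal
(0,4): flips 3 -> legal
(0,5): no bracket -> illegal
(0,6): no bracket -> illegal
(0,7): flips 3 -> legal
(1,1): flips 1 -> legal
(1,3): flips 2 -> legal
(1,5): flips 2 -> legal
(1,7): no bracket -> illegal
(2,1): no bracket -> illegal
(2,3): flips 1 -> legal
(2,6): no bracket -> illegal
(2,7): no bracket -> illegal
(3,6): no bracket -> illegal
(5,3): flips 1 -> legal
(6,3): flips 1 -> legal
(6,4): flips 1 -> legal
(6,5): flips 1 -> legal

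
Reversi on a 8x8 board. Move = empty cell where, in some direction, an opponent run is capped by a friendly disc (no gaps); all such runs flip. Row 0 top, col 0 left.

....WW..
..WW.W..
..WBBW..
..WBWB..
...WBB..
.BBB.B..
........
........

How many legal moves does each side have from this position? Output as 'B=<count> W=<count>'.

-- B to move --
(0,1): flips 1 -> legal
(0,2): flips 1 -> legal
(0,3): flips 1 -> legal
(0,6): flips 1 -> legal
(1,1): flips 1 -> legal
(1,4): no bracket -> illegal
(1,6): flips 3 -> legal
(2,1): flips 1 -> legal
(2,6): flips 1 -> legal
(3,1): flips 1 -> legal
(3,6): no bracket -> illegal
(4,1): flips 1 -> legal
(4,2): flips 1 -> legal
(5,4): no bracket -> illegal
B mobility = 11
-- W to move --
(1,4): flips 2 -> legal
(2,6): no bracket -> illegal
(3,6): flips 1 -> legal
(4,0): no bracket -> illegal
(4,1): no bracket -> illegal
(4,2): flips 2 -> legal
(4,6): flips 4 -> legal
(5,0): no bracket -> illegal
(5,4): flips 1 -> legal
(5,6): flips 1 -> legal
(6,0): no bracket -> illegal
(6,1): flips 1 -> legal
(6,2): no bracket -> illegal
(6,3): flips 1 -> legal
(6,4): no bracket -> illegal
(6,5): flips 3 -> legal
(6,6): flips 3 -> legal
W mobility = 10

Answer: B=11 W=10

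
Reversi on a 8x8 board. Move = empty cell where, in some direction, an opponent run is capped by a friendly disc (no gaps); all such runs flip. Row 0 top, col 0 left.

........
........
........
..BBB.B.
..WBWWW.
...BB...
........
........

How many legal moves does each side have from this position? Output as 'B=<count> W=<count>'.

Answer: B=8 W=8

Derivation:
-- B to move --
(3,1): flips 1 -> legal
(3,5): flips 1 -> legal
(3,7): no bracket -> illegal
(4,1): flips 1 -> legal
(4,7): flips 3 -> legal
(5,1): flips 1 -> legal
(5,2): flips 1 -> legal
(5,5): flips 1 -> legal
(5,6): flips 2 -> legal
(5,7): no bracket -> illegal
B mobility = 8
-- W to move --
(2,1): no bracket -> illegal
(2,2): flips 2 -> legal
(2,3): flips 1 -> legal
(2,4): flips 2 -> legal
(2,5): no bracket -> illegal
(2,6): flips 1 -> legal
(2,7): flips 1 -> legal
(3,1): no bracket -> illegal
(3,5): no bracket -> illegal
(3,7): no bracket -> illegal
(4,1): no bracket -> illegal
(4,7): no bracket -> illegal
(5,2): no bracket -> illegal
(5,5): no bracket -> illegal
(6,2): flips 1 -> legal
(6,3): flips 1 -> legal
(6,4): flips 2 -> legal
(6,5): no bracket -> illegal
W mobility = 8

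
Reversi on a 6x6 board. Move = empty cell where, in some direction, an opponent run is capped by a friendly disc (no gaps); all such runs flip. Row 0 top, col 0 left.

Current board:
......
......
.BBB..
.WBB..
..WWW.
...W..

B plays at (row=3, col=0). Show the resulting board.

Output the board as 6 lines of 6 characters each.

Place B at (3,0); scan 8 dirs for brackets.
Dir NW: edge -> no flip
Dir N: first cell '.' (not opp) -> no flip
Dir NE: first cell 'B' (not opp) -> no flip
Dir W: edge -> no flip
Dir E: opp run (3,1) capped by B -> flip
Dir SW: edge -> no flip
Dir S: first cell '.' (not opp) -> no flip
Dir SE: first cell '.' (not opp) -> no flip
All flips: (3,1)

Answer: ......
......
.BBB..
BBBB..
..WWW.
...W..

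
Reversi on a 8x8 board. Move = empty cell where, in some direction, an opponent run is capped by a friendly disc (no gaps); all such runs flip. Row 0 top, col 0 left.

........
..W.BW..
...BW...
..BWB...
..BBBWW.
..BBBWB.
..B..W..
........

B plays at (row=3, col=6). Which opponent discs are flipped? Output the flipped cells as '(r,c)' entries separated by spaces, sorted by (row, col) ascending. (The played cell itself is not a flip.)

Answer: (4,5) (4,6)

Derivation:
Dir NW: first cell '.' (not opp) -> no flip
Dir N: first cell '.' (not opp) -> no flip
Dir NE: first cell '.' (not opp) -> no flip
Dir W: first cell '.' (not opp) -> no flip
Dir E: first cell '.' (not opp) -> no flip
Dir SW: opp run (4,5) capped by B -> flip
Dir S: opp run (4,6) capped by B -> flip
Dir SE: first cell '.' (not opp) -> no flip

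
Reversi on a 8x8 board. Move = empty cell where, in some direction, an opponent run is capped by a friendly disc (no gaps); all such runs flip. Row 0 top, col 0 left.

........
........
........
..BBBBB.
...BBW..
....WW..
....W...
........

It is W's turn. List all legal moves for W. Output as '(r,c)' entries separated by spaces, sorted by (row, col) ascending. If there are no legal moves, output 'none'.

Answer: (2,1) (2,2) (2,3) (2,4) (2,5) (2,7) (4,2)

Derivation:
(2,1): flips 2 -> legal
(2,2): flips 2 -> legal
(2,3): flips 1 -> legal
(2,4): flips 2 -> legal
(2,5): flips 1 -> legal
(2,6): no bracket -> illegal
(2,7): flips 1 -> legal
(3,1): no bracket -> illegal
(3,7): no bracket -> illegal
(4,1): no bracket -> illegal
(4,2): flips 2 -> legal
(4,6): no bracket -> illegal
(4,7): no bracket -> illegal
(5,2): no bracket -> illegal
(5,3): no bracket -> illegal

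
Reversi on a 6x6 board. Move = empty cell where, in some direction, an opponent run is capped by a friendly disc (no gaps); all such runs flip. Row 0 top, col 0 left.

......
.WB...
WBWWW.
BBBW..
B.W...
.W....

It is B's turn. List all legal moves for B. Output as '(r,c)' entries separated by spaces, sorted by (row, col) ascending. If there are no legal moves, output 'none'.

Answer: (0,1) (1,0) (1,3) (1,4) (2,5) (3,4) (5,2) (5,3)

Derivation:
(0,0): no bracket -> illegal
(0,1): flips 1 -> legal
(0,2): no bracket -> illegal
(1,0): flips 2 -> legal
(1,3): flips 1 -> legal
(1,4): flips 1 -> legal
(1,5): no bracket -> illegal
(2,5): flips 3 -> legal
(3,4): flips 2 -> legal
(3,5): no bracket -> illegal
(4,1): no bracket -> illegal
(4,3): no bracket -> illegal
(4,4): no bracket -> illegal
(5,0): no bracket -> illegal
(5,2): flips 1 -> legal
(5,3): flips 1 -> legal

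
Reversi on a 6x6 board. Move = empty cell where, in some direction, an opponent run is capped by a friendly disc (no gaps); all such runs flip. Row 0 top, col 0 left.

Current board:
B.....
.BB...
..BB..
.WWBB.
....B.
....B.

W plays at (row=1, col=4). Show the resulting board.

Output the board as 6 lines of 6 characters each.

Place W at (1,4); scan 8 dirs for brackets.
Dir NW: first cell '.' (not opp) -> no flip
Dir N: first cell '.' (not opp) -> no flip
Dir NE: first cell '.' (not opp) -> no flip
Dir W: first cell '.' (not opp) -> no flip
Dir E: first cell '.' (not opp) -> no flip
Dir SW: opp run (2,3) capped by W -> flip
Dir S: first cell '.' (not opp) -> no flip
Dir SE: first cell '.' (not opp) -> no flip
All flips: (2,3)

Answer: B.....
.BB.W.
..BW..
.WWBB.
....B.
....B.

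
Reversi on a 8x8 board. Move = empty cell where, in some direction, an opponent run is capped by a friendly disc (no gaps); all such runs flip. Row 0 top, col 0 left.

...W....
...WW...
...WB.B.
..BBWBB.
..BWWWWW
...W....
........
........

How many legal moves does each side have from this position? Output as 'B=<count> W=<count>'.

-- B to move --
(0,2): flips 1 -> legal
(0,4): flips 1 -> legal
(0,5): flips 2 -> legal
(1,2): no bracket -> illegal
(1,5): no bracket -> illegal
(2,2): flips 1 -> legal
(2,5): no bracket -> illegal
(3,7): no bracket -> illegal
(5,2): no bracket -> illegal
(5,4): flips 4 -> legal
(5,5): flips 2 -> legal
(5,6): flips 1 -> legal
(5,7): flips 1 -> legal
(6,2): flips 2 -> legal
(6,3): flips 2 -> legal
(6,4): flips 1 -> legal
B mobility = 11
-- W to move --
(1,5): no bracket -> illegal
(1,6): flips 2 -> legal
(1,7): flips 2 -> legal
(2,1): flips 1 -> legal
(2,2): flips 1 -> legal
(2,5): flips 3 -> legal
(2,7): flips 1 -> legal
(3,1): flips 3 -> legal
(3,7): flips 2 -> legal
(4,1): flips 2 -> legal
(5,1): no bracket -> illegal
(5,2): no bracket -> illegal
W mobility = 9

Answer: B=11 W=9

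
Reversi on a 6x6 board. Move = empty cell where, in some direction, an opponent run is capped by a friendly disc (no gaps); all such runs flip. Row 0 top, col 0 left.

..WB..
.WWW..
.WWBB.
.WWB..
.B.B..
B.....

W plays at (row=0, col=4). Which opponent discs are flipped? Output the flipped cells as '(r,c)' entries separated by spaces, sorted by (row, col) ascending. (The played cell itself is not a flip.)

Answer: (0,3)

Derivation:
Dir NW: edge -> no flip
Dir N: edge -> no flip
Dir NE: edge -> no flip
Dir W: opp run (0,3) capped by W -> flip
Dir E: first cell '.' (not opp) -> no flip
Dir SW: first cell 'W' (not opp) -> no flip
Dir S: first cell '.' (not opp) -> no flip
Dir SE: first cell '.' (not opp) -> no flip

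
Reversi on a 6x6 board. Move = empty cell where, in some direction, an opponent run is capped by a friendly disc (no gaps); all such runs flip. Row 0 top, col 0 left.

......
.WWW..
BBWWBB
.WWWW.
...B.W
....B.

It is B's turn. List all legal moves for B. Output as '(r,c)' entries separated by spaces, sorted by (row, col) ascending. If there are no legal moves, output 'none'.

Answer: (0,1) (0,2) (0,3) (4,1) (4,2) (4,4)

Derivation:
(0,0): no bracket -> illegal
(0,1): flips 1 -> legal
(0,2): flips 2 -> legal
(0,3): flips 4 -> legal
(0,4): no bracket -> illegal
(1,0): no bracket -> illegal
(1,4): no bracket -> illegal
(3,0): no bracket -> illegal
(3,5): no bracket -> illegal
(4,0): no bracket -> illegal
(4,1): flips 1 -> legal
(4,2): flips 2 -> legal
(4,4): flips 1 -> legal
(5,5): no bracket -> illegal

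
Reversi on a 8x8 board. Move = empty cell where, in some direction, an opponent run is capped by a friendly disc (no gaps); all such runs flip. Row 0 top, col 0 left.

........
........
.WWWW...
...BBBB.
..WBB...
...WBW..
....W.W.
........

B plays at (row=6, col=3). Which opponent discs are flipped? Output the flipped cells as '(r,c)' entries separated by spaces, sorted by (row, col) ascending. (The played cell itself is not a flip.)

Dir NW: first cell '.' (not opp) -> no flip
Dir N: opp run (5,3) capped by B -> flip
Dir NE: first cell 'B' (not opp) -> no flip
Dir W: first cell '.' (not opp) -> no flip
Dir E: opp run (6,4), next='.' -> no flip
Dir SW: first cell '.' (not opp) -> no flip
Dir S: first cell '.' (not opp) -> no flip
Dir SE: first cell '.' (not opp) -> no flip

Answer: (5,3)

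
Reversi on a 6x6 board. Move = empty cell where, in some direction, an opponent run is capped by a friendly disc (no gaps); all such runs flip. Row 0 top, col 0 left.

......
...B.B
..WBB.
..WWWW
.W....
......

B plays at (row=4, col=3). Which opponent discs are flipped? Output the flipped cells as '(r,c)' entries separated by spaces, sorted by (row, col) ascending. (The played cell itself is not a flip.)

Answer: (3,3)

Derivation:
Dir NW: opp run (3,2), next='.' -> no flip
Dir N: opp run (3,3) capped by B -> flip
Dir NE: opp run (3,4), next='.' -> no flip
Dir W: first cell '.' (not opp) -> no flip
Dir E: first cell '.' (not opp) -> no flip
Dir SW: first cell '.' (not opp) -> no flip
Dir S: first cell '.' (not opp) -> no flip
Dir SE: first cell '.' (not opp) -> no flip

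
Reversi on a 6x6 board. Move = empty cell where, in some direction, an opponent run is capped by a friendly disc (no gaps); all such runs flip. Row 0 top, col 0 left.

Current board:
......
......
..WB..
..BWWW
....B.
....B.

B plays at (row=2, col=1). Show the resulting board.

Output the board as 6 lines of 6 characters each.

Place B at (2,1); scan 8 dirs for brackets.
Dir NW: first cell '.' (not opp) -> no flip
Dir N: first cell '.' (not opp) -> no flip
Dir NE: first cell '.' (not opp) -> no flip
Dir W: first cell '.' (not opp) -> no flip
Dir E: opp run (2,2) capped by B -> flip
Dir SW: first cell '.' (not opp) -> no flip
Dir S: first cell '.' (not opp) -> no flip
Dir SE: first cell 'B' (not opp) -> no flip
All flips: (2,2)

Answer: ......
......
.BBB..
..BWWW
....B.
....B.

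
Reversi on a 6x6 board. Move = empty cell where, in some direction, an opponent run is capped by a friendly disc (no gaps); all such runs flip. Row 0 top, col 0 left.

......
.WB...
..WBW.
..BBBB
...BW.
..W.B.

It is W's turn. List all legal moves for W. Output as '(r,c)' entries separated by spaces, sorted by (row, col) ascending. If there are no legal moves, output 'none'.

(0,1): no bracket -> illegal
(0,2): flips 1 -> legal
(0,3): no bracket -> illegal
(1,3): flips 1 -> legal
(1,4): no bracket -> illegal
(2,1): no bracket -> illegal
(2,5): flips 2 -> legal
(3,1): no bracket -> illegal
(4,1): no bracket -> illegal
(4,2): flips 3 -> legal
(4,5): no bracket -> illegal
(5,3): no bracket -> illegal
(5,5): no bracket -> illegal

Answer: (0,2) (1,3) (2,5) (4,2)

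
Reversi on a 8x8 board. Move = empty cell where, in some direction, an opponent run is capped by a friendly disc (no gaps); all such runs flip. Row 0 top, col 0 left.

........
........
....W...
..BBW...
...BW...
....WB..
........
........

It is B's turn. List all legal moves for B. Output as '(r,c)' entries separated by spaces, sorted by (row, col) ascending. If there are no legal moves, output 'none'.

(1,3): no bracket -> illegal
(1,4): no bracket -> illegal
(1,5): flips 1 -> legal
(2,3): no bracket -> illegal
(2,5): flips 1 -> legal
(3,5): flips 1 -> legal
(4,5): flips 1 -> legal
(5,3): flips 1 -> legal
(6,3): no bracket -> illegal
(6,4): no bracket -> illegal
(6,5): flips 1 -> legal

Answer: (1,5) (2,5) (3,5) (4,5) (5,3) (6,5)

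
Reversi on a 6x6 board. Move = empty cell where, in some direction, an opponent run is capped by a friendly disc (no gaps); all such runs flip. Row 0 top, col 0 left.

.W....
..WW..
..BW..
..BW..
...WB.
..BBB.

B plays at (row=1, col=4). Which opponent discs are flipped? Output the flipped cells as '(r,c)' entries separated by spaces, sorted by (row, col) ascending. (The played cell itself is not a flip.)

Dir NW: first cell '.' (not opp) -> no flip
Dir N: first cell '.' (not opp) -> no flip
Dir NE: first cell '.' (not opp) -> no flip
Dir W: opp run (1,3) (1,2), next='.' -> no flip
Dir E: first cell '.' (not opp) -> no flip
Dir SW: opp run (2,3) capped by B -> flip
Dir S: first cell '.' (not opp) -> no flip
Dir SE: first cell '.' (not opp) -> no flip

Answer: (2,3)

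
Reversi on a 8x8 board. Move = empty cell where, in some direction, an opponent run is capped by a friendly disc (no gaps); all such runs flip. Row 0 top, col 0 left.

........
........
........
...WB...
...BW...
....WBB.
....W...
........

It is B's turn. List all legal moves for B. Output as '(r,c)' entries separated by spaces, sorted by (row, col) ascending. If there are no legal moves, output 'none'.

Answer: (2,2) (2,3) (3,2) (4,5) (5,3) (6,5) (7,3) (7,4)

Derivation:
(2,2): flips 2 -> legal
(2,3): flips 1 -> legal
(2,4): no bracket -> illegal
(3,2): flips 1 -> legal
(3,5): no bracket -> illegal
(4,2): no bracket -> illegal
(4,5): flips 1 -> legal
(5,3): flips 1 -> legal
(6,3): no bracket -> illegal
(6,5): flips 1 -> legal
(7,3): flips 1 -> legal
(7,4): flips 3 -> legal
(7,5): no bracket -> illegal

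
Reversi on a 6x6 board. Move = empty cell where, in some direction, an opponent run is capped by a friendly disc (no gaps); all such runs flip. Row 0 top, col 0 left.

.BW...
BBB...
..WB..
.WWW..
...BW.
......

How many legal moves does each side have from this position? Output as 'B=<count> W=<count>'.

Answer: B=6 W=8

Derivation:
-- B to move --
(0,3): flips 1 -> legal
(1,3): no bracket -> illegal
(2,0): no bracket -> illegal
(2,1): flips 2 -> legal
(2,4): no bracket -> illegal
(3,0): no bracket -> illegal
(3,4): no bracket -> illegal
(3,5): no bracket -> illegal
(4,0): no bracket -> illegal
(4,1): flips 1 -> legal
(4,2): flips 2 -> legal
(4,5): flips 1 -> legal
(5,3): no bracket -> illegal
(5,4): no bracket -> illegal
(5,5): flips 3 -> legal
B mobility = 6
-- W to move --
(0,0): flips 2 -> legal
(0,3): no bracket -> illegal
(1,3): flips 1 -> legal
(1,4): flips 1 -> legal
(2,0): flips 1 -> legal
(2,1): no bracket -> illegal
(2,4): flips 1 -> legal
(3,4): no bracket -> illegal
(4,2): flips 1 -> legal
(5,2): no bracket -> illegal
(5,3): flips 1 -> legal
(5,4): flips 1 -> legal
W mobility = 8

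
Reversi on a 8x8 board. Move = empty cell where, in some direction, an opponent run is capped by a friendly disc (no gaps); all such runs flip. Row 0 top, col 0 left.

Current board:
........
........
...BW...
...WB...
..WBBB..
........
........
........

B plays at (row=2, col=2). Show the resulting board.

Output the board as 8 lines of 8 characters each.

Place B at (2,2); scan 8 dirs for brackets.
Dir NW: first cell '.' (not opp) -> no flip
Dir N: first cell '.' (not opp) -> no flip
Dir NE: first cell '.' (not opp) -> no flip
Dir W: first cell '.' (not opp) -> no flip
Dir E: first cell 'B' (not opp) -> no flip
Dir SW: first cell '.' (not opp) -> no flip
Dir S: first cell '.' (not opp) -> no flip
Dir SE: opp run (3,3) capped by B -> flip
All flips: (3,3)

Answer: ........
........
..BBW...
...BB...
..WBBB..
........
........
........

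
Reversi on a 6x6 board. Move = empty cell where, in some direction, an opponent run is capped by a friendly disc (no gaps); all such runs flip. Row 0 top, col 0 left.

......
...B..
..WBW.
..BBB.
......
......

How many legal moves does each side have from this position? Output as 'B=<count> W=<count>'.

Answer: B=8 W=4

Derivation:
-- B to move --
(1,1): flips 1 -> legal
(1,2): flips 1 -> legal
(1,4): flips 1 -> legal
(1,5): flips 1 -> legal
(2,1): flips 1 -> legal
(2,5): flips 1 -> legal
(3,1): flips 1 -> legal
(3,5): flips 1 -> legal
B mobility = 8
-- W to move --
(0,2): flips 1 -> legal
(0,3): no bracket -> illegal
(0,4): flips 1 -> legal
(1,2): no bracket -> illegal
(1,4): no bracket -> illegal
(2,1): no bracket -> illegal
(2,5): no bracket -> illegal
(3,1): no bracket -> illegal
(3,5): no bracket -> illegal
(4,1): no bracket -> illegal
(4,2): flips 2 -> legal
(4,3): no bracket -> illegal
(4,4): flips 2 -> legal
(4,5): no bracket -> illegal
W mobility = 4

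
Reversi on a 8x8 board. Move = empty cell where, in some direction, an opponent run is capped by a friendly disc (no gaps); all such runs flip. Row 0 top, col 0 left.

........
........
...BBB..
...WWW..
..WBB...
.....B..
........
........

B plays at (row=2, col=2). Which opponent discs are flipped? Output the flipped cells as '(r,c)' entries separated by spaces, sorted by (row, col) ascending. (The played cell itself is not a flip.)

Answer: (3,3)

Derivation:
Dir NW: first cell '.' (not opp) -> no flip
Dir N: first cell '.' (not opp) -> no flip
Dir NE: first cell '.' (not opp) -> no flip
Dir W: first cell '.' (not opp) -> no flip
Dir E: first cell 'B' (not opp) -> no flip
Dir SW: first cell '.' (not opp) -> no flip
Dir S: first cell '.' (not opp) -> no flip
Dir SE: opp run (3,3) capped by B -> flip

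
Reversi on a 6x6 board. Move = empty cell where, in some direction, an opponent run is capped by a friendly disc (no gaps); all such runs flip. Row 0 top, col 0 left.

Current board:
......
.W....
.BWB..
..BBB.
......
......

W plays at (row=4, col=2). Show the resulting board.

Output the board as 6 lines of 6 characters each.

Answer: ......
.W....
.BWB..
..WBB.
..W...
......

Derivation:
Place W at (4,2); scan 8 dirs for brackets.
Dir NW: first cell '.' (not opp) -> no flip
Dir N: opp run (3,2) capped by W -> flip
Dir NE: opp run (3,3), next='.' -> no flip
Dir W: first cell '.' (not opp) -> no flip
Dir E: first cell '.' (not opp) -> no flip
Dir SW: first cell '.' (not opp) -> no flip
Dir S: first cell '.' (not opp) -> no flip
Dir SE: first cell '.' (not opp) -> no flip
All flips: (3,2)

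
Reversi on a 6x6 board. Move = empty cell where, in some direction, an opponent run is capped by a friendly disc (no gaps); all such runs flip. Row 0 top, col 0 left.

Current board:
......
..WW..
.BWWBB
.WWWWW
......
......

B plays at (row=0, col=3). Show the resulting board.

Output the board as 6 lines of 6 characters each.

Place B at (0,3); scan 8 dirs for brackets.
Dir NW: edge -> no flip
Dir N: edge -> no flip
Dir NE: edge -> no flip
Dir W: first cell '.' (not opp) -> no flip
Dir E: first cell '.' (not opp) -> no flip
Dir SW: opp run (1,2) capped by B -> flip
Dir S: opp run (1,3) (2,3) (3,3), next='.' -> no flip
Dir SE: first cell '.' (not opp) -> no flip
All flips: (1,2)

Answer: ...B..
..BW..
.BWWBB
.WWWWW
......
......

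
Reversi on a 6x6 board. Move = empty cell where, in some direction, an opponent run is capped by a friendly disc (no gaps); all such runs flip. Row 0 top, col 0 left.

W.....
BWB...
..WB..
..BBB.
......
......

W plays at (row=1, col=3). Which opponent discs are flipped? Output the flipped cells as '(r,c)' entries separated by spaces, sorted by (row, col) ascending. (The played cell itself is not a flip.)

Answer: (1,2)

Derivation:
Dir NW: first cell '.' (not opp) -> no flip
Dir N: first cell '.' (not opp) -> no flip
Dir NE: first cell '.' (not opp) -> no flip
Dir W: opp run (1,2) capped by W -> flip
Dir E: first cell '.' (not opp) -> no flip
Dir SW: first cell 'W' (not opp) -> no flip
Dir S: opp run (2,3) (3,3), next='.' -> no flip
Dir SE: first cell '.' (not opp) -> no flip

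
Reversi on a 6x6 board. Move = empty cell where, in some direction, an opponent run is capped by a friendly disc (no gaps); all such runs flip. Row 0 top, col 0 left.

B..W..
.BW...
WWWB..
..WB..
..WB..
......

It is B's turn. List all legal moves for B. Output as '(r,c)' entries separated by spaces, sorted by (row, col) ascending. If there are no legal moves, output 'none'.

(0,1): flips 1 -> legal
(0,2): no bracket -> illegal
(0,4): no bracket -> illegal
(1,0): flips 2 -> legal
(1,3): flips 1 -> legal
(1,4): no bracket -> illegal
(3,0): no bracket -> illegal
(3,1): flips 2 -> legal
(4,1): flips 2 -> legal
(5,1): flips 1 -> legal
(5,2): no bracket -> illegal
(5,3): no bracket -> illegal

Answer: (0,1) (1,0) (1,3) (3,1) (4,1) (5,1)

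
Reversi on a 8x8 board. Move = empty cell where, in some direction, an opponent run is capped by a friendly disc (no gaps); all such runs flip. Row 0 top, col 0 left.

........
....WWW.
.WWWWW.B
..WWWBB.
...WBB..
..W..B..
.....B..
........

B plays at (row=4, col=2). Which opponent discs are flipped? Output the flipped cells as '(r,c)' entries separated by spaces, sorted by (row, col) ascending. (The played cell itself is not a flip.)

Dir NW: first cell '.' (not opp) -> no flip
Dir N: opp run (3,2) (2,2), next='.' -> no flip
Dir NE: opp run (3,3) (2,4) (1,5), next='.' -> no flip
Dir W: first cell '.' (not opp) -> no flip
Dir E: opp run (4,3) capped by B -> flip
Dir SW: first cell '.' (not opp) -> no flip
Dir S: opp run (5,2), next='.' -> no flip
Dir SE: first cell '.' (not opp) -> no flip

Answer: (4,3)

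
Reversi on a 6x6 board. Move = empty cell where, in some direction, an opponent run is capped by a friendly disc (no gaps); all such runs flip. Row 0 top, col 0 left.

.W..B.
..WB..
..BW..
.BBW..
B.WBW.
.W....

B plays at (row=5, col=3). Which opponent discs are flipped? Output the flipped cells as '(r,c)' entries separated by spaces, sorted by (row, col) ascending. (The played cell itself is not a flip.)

Answer: (4,2)

Derivation:
Dir NW: opp run (4,2) capped by B -> flip
Dir N: first cell 'B' (not opp) -> no flip
Dir NE: opp run (4,4), next='.' -> no flip
Dir W: first cell '.' (not opp) -> no flip
Dir E: first cell '.' (not opp) -> no flip
Dir SW: edge -> no flip
Dir S: edge -> no flip
Dir SE: edge -> no flip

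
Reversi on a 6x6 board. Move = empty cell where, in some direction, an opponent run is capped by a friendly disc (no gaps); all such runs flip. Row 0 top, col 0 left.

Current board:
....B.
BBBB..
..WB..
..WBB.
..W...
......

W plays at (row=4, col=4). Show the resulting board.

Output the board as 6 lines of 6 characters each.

Answer: ....B.
BBBB..
..WB..
..WWB.
..W.W.
......

Derivation:
Place W at (4,4); scan 8 dirs for brackets.
Dir NW: opp run (3,3) capped by W -> flip
Dir N: opp run (3,4), next='.' -> no flip
Dir NE: first cell '.' (not opp) -> no flip
Dir W: first cell '.' (not opp) -> no flip
Dir E: first cell '.' (not opp) -> no flip
Dir SW: first cell '.' (not opp) -> no flip
Dir S: first cell '.' (not opp) -> no flip
Dir SE: first cell '.' (not opp) -> no flip
All flips: (3,3)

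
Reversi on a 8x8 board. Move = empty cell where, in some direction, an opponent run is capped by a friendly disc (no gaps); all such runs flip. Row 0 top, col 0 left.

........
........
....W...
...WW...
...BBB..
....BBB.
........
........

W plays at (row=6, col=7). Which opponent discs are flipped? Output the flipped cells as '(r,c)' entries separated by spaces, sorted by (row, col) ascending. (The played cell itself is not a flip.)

Dir NW: opp run (5,6) (4,5) capped by W -> flip
Dir N: first cell '.' (not opp) -> no flip
Dir NE: edge -> no flip
Dir W: first cell '.' (not opp) -> no flip
Dir E: edge -> no flip
Dir SW: first cell '.' (not opp) -> no flip
Dir S: first cell '.' (not opp) -> no flip
Dir SE: edge -> no flip

Answer: (4,5) (5,6)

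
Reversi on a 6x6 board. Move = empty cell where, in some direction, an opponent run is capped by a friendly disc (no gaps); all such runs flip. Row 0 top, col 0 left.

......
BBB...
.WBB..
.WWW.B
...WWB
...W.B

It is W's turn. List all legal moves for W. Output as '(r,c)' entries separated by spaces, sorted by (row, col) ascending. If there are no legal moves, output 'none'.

Answer: (0,0) (0,1) (0,2) (0,3) (1,3) (1,4) (2,4)

Derivation:
(0,0): flips 2 -> legal
(0,1): flips 1 -> legal
(0,2): flips 2 -> legal
(0,3): flips 1 -> legal
(1,3): flips 2 -> legal
(1,4): flips 1 -> legal
(2,0): no bracket -> illegal
(2,4): flips 2 -> legal
(2,5): no bracket -> illegal
(3,4): no bracket -> illegal
(5,4): no bracket -> illegal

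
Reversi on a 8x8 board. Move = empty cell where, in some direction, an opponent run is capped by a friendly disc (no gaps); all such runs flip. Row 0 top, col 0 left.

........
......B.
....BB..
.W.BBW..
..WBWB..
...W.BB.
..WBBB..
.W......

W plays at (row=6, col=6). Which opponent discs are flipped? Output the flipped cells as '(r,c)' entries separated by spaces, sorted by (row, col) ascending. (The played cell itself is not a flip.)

Answer: (5,5) (6,3) (6,4) (6,5)

Derivation:
Dir NW: opp run (5,5) capped by W -> flip
Dir N: opp run (5,6), next='.' -> no flip
Dir NE: first cell '.' (not opp) -> no flip
Dir W: opp run (6,5) (6,4) (6,3) capped by W -> flip
Dir E: first cell '.' (not opp) -> no flip
Dir SW: first cell '.' (not opp) -> no flip
Dir S: first cell '.' (not opp) -> no flip
Dir SE: first cell '.' (not opp) -> no flip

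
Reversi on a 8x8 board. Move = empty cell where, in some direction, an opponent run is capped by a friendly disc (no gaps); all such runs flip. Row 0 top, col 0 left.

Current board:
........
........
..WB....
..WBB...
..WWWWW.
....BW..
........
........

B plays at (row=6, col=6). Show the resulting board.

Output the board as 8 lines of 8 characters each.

Answer: ........
........
..WB....
..WBB...
..WWBWW.
....BB..
......B.
........

Derivation:
Place B at (6,6); scan 8 dirs for brackets.
Dir NW: opp run (5,5) (4,4) capped by B -> flip
Dir N: first cell '.' (not opp) -> no flip
Dir NE: first cell '.' (not opp) -> no flip
Dir W: first cell '.' (not opp) -> no flip
Dir E: first cell '.' (not opp) -> no flip
Dir SW: first cell '.' (not opp) -> no flip
Dir S: first cell '.' (not opp) -> no flip
Dir SE: first cell '.' (not opp) -> no flip
All flips: (4,4) (5,5)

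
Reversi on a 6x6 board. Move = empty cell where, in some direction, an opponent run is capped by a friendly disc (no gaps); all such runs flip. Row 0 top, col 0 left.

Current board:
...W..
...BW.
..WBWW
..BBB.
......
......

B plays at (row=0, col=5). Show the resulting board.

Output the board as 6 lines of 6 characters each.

Place B at (0,5); scan 8 dirs for brackets.
Dir NW: edge -> no flip
Dir N: edge -> no flip
Dir NE: edge -> no flip
Dir W: first cell '.' (not opp) -> no flip
Dir E: edge -> no flip
Dir SW: opp run (1,4) capped by B -> flip
Dir S: first cell '.' (not opp) -> no flip
Dir SE: edge -> no flip
All flips: (1,4)

Answer: ...W.B
...BB.
..WBWW
..BBB.
......
......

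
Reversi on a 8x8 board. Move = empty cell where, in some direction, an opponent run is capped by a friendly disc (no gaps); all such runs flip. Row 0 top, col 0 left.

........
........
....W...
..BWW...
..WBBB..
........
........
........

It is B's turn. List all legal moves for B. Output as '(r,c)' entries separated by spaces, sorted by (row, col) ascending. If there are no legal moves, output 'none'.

(1,3): no bracket -> illegal
(1,4): flips 2 -> legal
(1,5): no bracket -> illegal
(2,2): flips 1 -> legal
(2,3): flips 2 -> legal
(2,5): flips 1 -> legal
(3,1): no bracket -> illegal
(3,5): flips 2 -> legal
(4,1): flips 1 -> legal
(5,1): no bracket -> illegal
(5,2): flips 1 -> legal
(5,3): no bracket -> illegal

Answer: (1,4) (2,2) (2,3) (2,5) (3,5) (4,1) (5,2)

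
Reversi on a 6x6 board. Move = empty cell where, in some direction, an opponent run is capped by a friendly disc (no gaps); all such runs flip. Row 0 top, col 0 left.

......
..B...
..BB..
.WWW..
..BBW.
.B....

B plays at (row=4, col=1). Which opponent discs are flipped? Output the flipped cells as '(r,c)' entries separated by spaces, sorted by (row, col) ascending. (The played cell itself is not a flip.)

Dir NW: first cell '.' (not opp) -> no flip
Dir N: opp run (3,1), next='.' -> no flip
Dir NE: opp run (3,2) capped by B -> flip
Dir W: first cell '.' (not opp) -> no flip
Dir E: first cell 'B' (not opp) -> no flip
Dir SW: first cell '.' (not opp) -> no flip
Dir S: first cell 'B' (not opp) -> no flip
Dir SE: first cell '.' (not opp) -> no flip

Answer: (3,2)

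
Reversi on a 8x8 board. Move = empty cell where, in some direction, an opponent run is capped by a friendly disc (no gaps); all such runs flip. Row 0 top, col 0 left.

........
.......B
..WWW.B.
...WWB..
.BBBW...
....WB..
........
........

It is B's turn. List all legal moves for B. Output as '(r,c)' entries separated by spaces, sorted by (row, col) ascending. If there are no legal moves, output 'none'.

Answer: (1,1) (1,3) (1,5) (2,5) (3,2) (4,5) (5,3) (6,5)

Derivation:
(1,1): flips 3 -> legal
(1,2): no bracket -> illegal
(1,3): flips 3 -> legal
(1,4): no bracket -> illegal
(1,5): flips 2 -> legal
(2,1): no bracket -> illegal
(2,5): flips 1 -> legal
(3,1): no bracket -> illegal
(3,2): flips 2 -> legal
(4,5): flips 1 -> legal
(5,3): flips 2 -> legal
(6,3): no bracket -> illegal
(6,4): no bracket -> illegal
(6,5): flips 1 -> legal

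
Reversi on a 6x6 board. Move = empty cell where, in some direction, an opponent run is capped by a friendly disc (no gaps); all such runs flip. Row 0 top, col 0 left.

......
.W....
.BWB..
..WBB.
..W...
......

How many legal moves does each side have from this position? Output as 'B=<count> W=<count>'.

-- B to move --
(0,0): flips 2 -> legal
(0,1): flips 1 -> legal
(0,2): no bracket -> illegal
(1,0): no bracket -> illegal
(1,2): no bracket -> illegal
(1,3): no bracket -> illegal
(2,0): no bracket -> illegal
(3,1): flips 1 -> legal
(4,1): flips 1 -> legal
(4,3): flips 1 -> legal
(5,1): flips 1 -> legal
(5,2): no bracket -> illegal
(5,3): no bracket -> illegal
B mobility = 6
-- W to move --
(1,0): flips 1 -> legal
(1,2): no bracket -> illegal
(1,3): no bracket -> illegal
(1,4): flips 1 -> legal
(2,0): flips 1 -> legal
(2,4): flips 2 -> legal
(2,5): no bracket -> illegal
(3,0): no bracket -> illegal
(3,1): flips 1 -> legal
(3,5): flips 2 -> legal
(4,3): no bracket -> illegal
(4,4): flips 1 -> legal
(4,5): no bracket -> illegal
W mobility = 7

Answer: B=6 W=7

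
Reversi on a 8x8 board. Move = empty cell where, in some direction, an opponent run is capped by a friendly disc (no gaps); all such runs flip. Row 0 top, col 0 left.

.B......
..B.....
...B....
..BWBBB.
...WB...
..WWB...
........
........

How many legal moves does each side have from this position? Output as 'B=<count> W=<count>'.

-- B to move --
(2,2): flips 1 -> legal
(2,4): no bracket -> illegal
(4,1): no bracket -> illegal
(4,2): flips 1 -> legal
(5,1): flips 2 -> legal
(6,1): flips 2 -> legal
(6,2): flips 1 -> legal
(6,3): flips 3 -> legal
(6,4): no bracket -> illegal
B mobility = 6
-- W to move --
(0,0): no bracket -> illegal
(0,2): no bracket -> illegal
(0,3): no bracket -> illegal
(1,0): no bracket -> illegal
(1,1): no bracket -> illegal
(1,3): flips 1 -> legal
(1,4): no bracket -> illegal
(2,1): flips 1 -> legal
(2,2): no bracket -> illegal
(2,4): no bracket -> illegal
(2,5): flips 1 -> legal
(2,6): flips 2 -> legal
(2,7): no bracket -> illegal
(3,1): flips 1 -> legal
(3,7): flips 3 -> legal
(4,1): no bracket -> illegal
(4,2): no bracket -> illegal
(4,5): flips 1 -> legal
(4,6): no bracket -> illegal
(4,7): no bracket -> illegal
(5,5): flips 2 -> legal
(6,3): no bracket -> illegal
(6,4): no bracket -> illegal
(6,5): flips 1 -> legal
W mobility = 9

Answer: B=6 W=9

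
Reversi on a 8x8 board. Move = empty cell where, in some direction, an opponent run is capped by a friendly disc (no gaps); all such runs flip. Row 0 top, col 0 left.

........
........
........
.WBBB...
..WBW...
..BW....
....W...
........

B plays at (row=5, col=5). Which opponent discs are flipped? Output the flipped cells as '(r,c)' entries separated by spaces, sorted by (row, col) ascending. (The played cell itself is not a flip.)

Answer: (4,4)

Derivation:
Dir NW: opp run (4,4) capped by B -> flip
Dir N: first cell '.' (not opp) -> no flip
Dir NE: first cell '.' (not opp) -> no flip
Dir W: first cell '.' (not opp) -> no flip
Dir E: first cell '.' (not opp) -> no flip
Dir SW: opp run (6,4), next='.' -> no flip
Dir S: first cell '.' (not opp) -> no flip
Dir SE: first cell '.' (not opp) -> no flip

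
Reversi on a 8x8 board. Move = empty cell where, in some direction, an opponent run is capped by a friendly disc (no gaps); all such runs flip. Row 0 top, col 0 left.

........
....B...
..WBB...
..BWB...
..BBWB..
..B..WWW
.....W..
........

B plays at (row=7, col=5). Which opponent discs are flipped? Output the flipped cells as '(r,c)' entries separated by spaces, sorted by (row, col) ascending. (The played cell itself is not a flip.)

Answer: (5,5) (6,5)

Derivation:
Dir NW: first cell '.' (not opp) -> no flip
Dir N: opp run (6,5) (5,5) capped by B -> flip
Dir NE: first cell '.' (not opp) -> no flip
Dir W: first cell '.' (not opp) -> no flip
Dir E: first cell '.' (not opp) -> no flip
Dir SW: edge -> no flip
Dir S: edge -> no flip
Dir SE: edge -> no flip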